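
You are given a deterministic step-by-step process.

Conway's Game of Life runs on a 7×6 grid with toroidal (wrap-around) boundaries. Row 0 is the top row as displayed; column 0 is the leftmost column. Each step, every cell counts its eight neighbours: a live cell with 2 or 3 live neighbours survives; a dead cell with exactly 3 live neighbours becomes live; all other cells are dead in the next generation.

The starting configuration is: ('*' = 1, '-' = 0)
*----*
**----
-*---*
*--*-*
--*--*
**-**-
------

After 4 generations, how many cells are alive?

k=0  *----*
**----
-*---*
*--*-*
--*--*
**-**-
------
k=1  **---*
-*----
-**-**
-**--*
--*---
******
-*--*-
k=2  -**--*
----*-
---***
----**
------
*---**
------
k=3  ------
*-*---
---*--
---*-*
*-----
-----*
-*--*-
k=4  -*----
------
--***-
----*-
*---**
*----*
------

10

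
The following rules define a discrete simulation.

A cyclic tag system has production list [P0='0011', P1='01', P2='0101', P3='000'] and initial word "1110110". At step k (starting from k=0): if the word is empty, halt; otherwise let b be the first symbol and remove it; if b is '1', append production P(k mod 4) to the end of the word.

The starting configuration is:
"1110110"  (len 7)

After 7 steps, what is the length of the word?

step 0: "1110110"  (len 7)
step 1: "1101100011"  (len 10)
step 2: "10110001101"  (len 11)
step 3: "01100011010101"  (len 14)
step 4: "1100011010101"  (len 13)
step 5: "1000110101010011"  (len 16)
step 6: "00011010101001101"  (len 17)
step 7: "0011010101001101"  (len 16)

16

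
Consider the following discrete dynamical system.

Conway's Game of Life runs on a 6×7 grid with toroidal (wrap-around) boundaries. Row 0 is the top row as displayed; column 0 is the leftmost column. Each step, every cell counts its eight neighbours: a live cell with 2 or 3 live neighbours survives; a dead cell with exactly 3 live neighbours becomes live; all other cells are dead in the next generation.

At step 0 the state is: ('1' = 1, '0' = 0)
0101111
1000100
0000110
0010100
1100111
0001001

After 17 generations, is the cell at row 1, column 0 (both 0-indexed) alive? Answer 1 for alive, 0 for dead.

step 0: 0101111
1000100
0000110
0010100
1100111
0001001
step 1: 0011001
1000000
0000110
1100000
1110101
0101000
step 2: 1111000
0001111
1100001
0011100
0001001
0000111
step 3: 1110000
0001110
1100001
0111111
0010001
0100111
step 4: 1110000
0001110
0100000
0001100
0000000
0001011
step 5: 1110000
1001100
0010010
0000000
0001010
1110001
step 6: 0000000
1001101
0001100
0000100
1110001
0001001
step 7: 1001111
0001110
0000000
1110110
1111011
0110001
step 8: 1100000
0001000
0110001
0000110
0000000
0000000
step 9: 0000000
0000000
0011110
0000010
0000000
0000000
step 10: 0000000
0001100
0001110
0001010
0000000
0000000
step 11: 0000000
0001010
0010010
0001010
0000000
0000000
step 12: 0000000
0000100
0011011
0000100
0000000
0000000
step 13: 0000000
0001110
0001010
0001110
0000000
0000000
step 14: 0000100
0001010
0010001
0001010
0000100
0000000
step 15: 0000100
0001110
0011011
0001110
0000100
0000000
step 16: 0001110
0010001
0010001
0010001
0001110
0000000
step 17: 0001110
0010101
1111011
0010101
0001110
0000000

0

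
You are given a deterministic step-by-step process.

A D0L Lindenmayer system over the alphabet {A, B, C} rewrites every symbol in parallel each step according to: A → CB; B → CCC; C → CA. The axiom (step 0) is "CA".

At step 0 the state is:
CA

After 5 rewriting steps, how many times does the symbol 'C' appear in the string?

52

gen 0: CA
gen 1: CACB
gen 2: CACBCACCC
gen 3: CACBCACCCCACBCACACA
gen 4: CACBCACCCCACBCACACACACBCACCCCACBCACBCACB
gen 5: CACBCACCCCACBCACACACACBCACCCCACBCACBCACBCACBCACCCCACBCACACACACBCACCCCACBCACCCCACBCACCC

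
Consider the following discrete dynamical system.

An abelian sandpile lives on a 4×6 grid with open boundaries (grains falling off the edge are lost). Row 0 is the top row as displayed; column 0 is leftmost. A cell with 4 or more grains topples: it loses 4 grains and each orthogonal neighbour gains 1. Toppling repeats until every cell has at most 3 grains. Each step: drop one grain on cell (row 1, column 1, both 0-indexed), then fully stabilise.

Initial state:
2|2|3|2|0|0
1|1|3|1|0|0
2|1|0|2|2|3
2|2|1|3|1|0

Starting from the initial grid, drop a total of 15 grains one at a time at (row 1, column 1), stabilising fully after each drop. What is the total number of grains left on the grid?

41

0) 2|2|3|2|0|0
1|1|3|1|0|0
2|1|0|2|2|3
2|2|1|3|1|0
1) 2|2|3|2|0|0
1|2|3|1|0|0
2|1|0|2|2|3
2|2|1|3|1|0
2) 2|2|3|2|0|0
1|3|3|1|0|0
2|1|0|2|2|3
2|2|1|3|1|0
3) 3|0|1|3|0|0
2|2|1|2|0|0
2|2|1|2|2|3
2|2|1|3|1|0
4) 3|0|1|3|0|0
2|3|1|2|0|0
2|2|1|2|2|3
2|2|1|3|1|0
5) 3|1|1|3|0|0
3|0|2|2|0|0
2|3|1|2|2|3
2|2|1|3|1|0
6) 3|1|1|3|0|0
3|1|2|2|0|0
2|3|1|2|2|3
2|2|1|3|1|0
7) 3|1|1|3|0|0
3|2|2|2|0|0
2|3|1|2|2|3
2|2|1|3|1|0
8) 3|1|1|3|0|0
3|3|2|2|0|0
2|3|1|2|2|3
2|2|1|3|1|0
9) 0|3|1|3|0|0
2|2|3|2|0|0
0|1|2|2|2|3
3|3|1|3|1|0
10) 0|3|1|3|0|0
2|3|3|2|0|0
0|1|2|2|2|3
3|3|1|3|1|0
11) 1|0|3|3|0|0
3|2|0|3|0|0
0|2|3|2|2|3
3|3|1|3|1|0
12) 1|0|3|3|0|0
3|3|0|3|0|0
0|2|3|2|2|3
3|3|1|3|1|0
13) 2|1|3|3|0|0
0|1|1|3|0|0
1|3|3|2|2|3
3|3|1|3|1|0
14) 2|1|3|3|0|0
0|2|1|3|0|0
1|3|3|2|2|3
3|3|1|3|1|0
15) 2|1|3|3|0|0
0|3|1|3|0|0
1|3|3|2|2|3
3|3|1|3|1|0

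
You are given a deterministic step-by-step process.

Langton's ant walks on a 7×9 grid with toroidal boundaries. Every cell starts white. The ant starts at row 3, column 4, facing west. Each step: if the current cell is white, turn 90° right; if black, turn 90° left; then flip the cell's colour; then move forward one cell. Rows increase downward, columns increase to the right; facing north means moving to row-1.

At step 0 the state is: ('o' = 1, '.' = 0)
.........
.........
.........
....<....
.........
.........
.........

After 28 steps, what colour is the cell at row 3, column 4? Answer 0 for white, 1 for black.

0

0) .........
.........
.........
....<....
.........
.........
.........
1) .........
.........
....^....
....o....
.........
.........
.........
2) .........
.........
....o>...
....o....
.........
.........
.........
3) .........
.........
....oo...
....ov...
.........
.........
.........
4) .........
.........
....oo...
....<o...
.........
.........
.........
5) .........
.........
....oo...
.....o...
....v....
.........
.........
6) .........
.........
....oo...
.....o...
...<o....
.........
.........
7) .........
.........
....oo...
...^.o...
...oo....
.........
.........
8) .........
.........
....oo...
...o>o...
...oo....
.........
.........
9) .........
.........
....oo...
...ooo...
...ov....
.........
.........
10) .........
.........
....oo...
...ooo...
...o.>...
.........
.........
11) .........
.........
....oo...
...ooo...
...o.o...
.....v...
.........
12) .........
.........
....oo...
...ooo...
...o.o...
....<o...
.........
13) .........
.........
....oo...
...ooo...
...o^o...
....oo...
.........
14) .........
.........
....oo...
...ooo...
...oo>...
....oo...
.........
15) .........
.........
....oo...
...oo^...
...oo....
....oo...
.........
16) .........
.........
....oo...
...o<....
...oo....
....oo...
.........
17) .........
.........
....oo...
...o.....
...ov....
....oo...
.........
18) .........
.........
....oo...
...o.....
...o.>...
....oo...
.........
19) .........
.........
....oo...
...o.....
...o.o...
....ov...
.........
20) .........
.........
....oo...
...o.....
...o.o...
....o.>..
.........
21) .........
.........
....oo...
...o.....
...o.o...
....o.o..
......v..
22) .........
.........
....oo...
...o.....
...o.o...
....o.o..
.....<o..
23) .........
.........
....oo...
...o.....
...o.o...
....o^o..
.....oo..
24) .........
.........
....oo...
...o.....
...o.o...
....oo>..
.....oo..
25) .........
.........
....oo...
...o.....
...o.o^..
....oo...
.....oo..
26) .........
.........
....oo...
...o.....
...o.oo>.
....oo...
.....oo..
27) .........
.........
....oo...
...o.....
...o.ooo.
....oo.v.
.....oo..
28) .........
.........
....oo...
...o.....
...o.ooo.
....oo<o.
.....oo..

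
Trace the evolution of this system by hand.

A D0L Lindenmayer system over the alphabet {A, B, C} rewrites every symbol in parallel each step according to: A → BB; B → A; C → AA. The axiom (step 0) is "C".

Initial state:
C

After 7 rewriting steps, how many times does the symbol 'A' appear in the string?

[0] C
[1] AA
[2] BBBB
[3] AAAA
[4] BBBBBBBB
[5] AAAAAAAA
[6] BBBBBBBBBBBBBBBB
[7] AAAAAAAAAAAAAAAA

16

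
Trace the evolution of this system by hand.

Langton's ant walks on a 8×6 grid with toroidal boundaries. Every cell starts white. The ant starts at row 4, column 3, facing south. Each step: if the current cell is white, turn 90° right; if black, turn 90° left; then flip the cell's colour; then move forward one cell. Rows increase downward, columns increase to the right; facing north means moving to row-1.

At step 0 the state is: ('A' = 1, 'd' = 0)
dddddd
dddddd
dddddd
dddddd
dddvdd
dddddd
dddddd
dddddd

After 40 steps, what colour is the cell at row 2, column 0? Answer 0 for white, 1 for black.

1

gen 0: dddddd
dddddd
dddddd
dddddd
dddvdd
dddddd
dddddd
dddddd
gen 1: dddddd
dddddd
dddddd
dddddd
dd<Add
dddddd
dddddd
dddddd
gen 2: dddddd
dddddd
dddddd
dd^ddd
ddAAdd
dddddd
dddddd
dddddd
gen 3: dddddd
dddddd
dddddd
ddA>dd
ddAAdd
dddddd
dddddd
dddddd
gen 4: dddddd
dddddd
dddddd
ddAAdd
ddAvdd
dddddd
dddddd
dddddd
gen 5: dddddd
dddddd
dddddd
ddAAdd
ddAd>d
dddddd
dddddd
dddddd
gen 6: dddddd
dddddd
dddddd
ddAAdd
ddAdAd
ddddvd
dddddd
dddddd
gen 7: dddddd
dddddd
dddddd
ddAAdd
ddAdAd
ddd<Ad
dddddd
dddddd
gen 8: dddddd
dddddd
dddddd
ddAAdd
ddA^Ad
dddAAd
dddddd
dddddd
gen 9: dddddd
dddddd
dddddd
ddAAdd
ddAA>d
dddAAd
dddddd
dddddd
gen 10: dddddd
dddddd
dddddd
ddAA^d
ddAAdd
dddAAd
dddddd
dddddd
gen 11: dddddd
dddddd
dddddd
ddAAA>
ddAAdd
dddAAd
dddddd
dddddd
gen 12: dddddd
dddddd
dddddd
ddAAAA
ddAAdv
dddAAd
dddddd
dddddd
gen 13: dddddd
dddddd
dddddd
ddAAAA
ddAA<A
dddAAd
dddddd
dddddd
gen 14: dddddd
dddddd
dddddd
ddAA^A
ddAAAA
dddAAd
dddddd
dddddd
gen 15: dddddd
dddddd
dddddd
ddA<dA
ddAAAA
dddAAd
dddddd
dddddd
gen 16: dddddd
dddddd
dddddd
ddAddA
ddAvAA
dddAAd
dddddd
dddddd
gen 17: dddddd
dddddd
dddddd
ddAddA
ddAd>A
dddAAd
dddddd
dddddd
gen 18: dddddd
dddddd
dddddd
ddAd^A
ddAddA
dddAAd
dddddd
dddddd
gen 19: dddddd
dddddd
dddddd
ddAdA>
ddAddA
dddAAd
dddddd
dddddd
gen 20: dddddd
dddddd
ddddd^
ddAdAd
ddAddA
dddAAd
dddddd
dddddd
gen 21: dddddd
dddddd
>ddddA
ddAdAd
ddAddA
dddAAd
dddddd
dddddd
gen 22: dddddd
dddddd
AddddA
vdAdAd
ddAddA
dddAAd
dddddd
dddddd
gen 23: dddddd
dddddd
AddddA
AdAdA<
ddAddA
dddAAd
dddddd
dddddd
gen 24: dddddd
dddddd
Adddd^
AdAdAA
ddAddA
dddAAd
dddddd
dddddd
gen 25: dddddd
dddddd
Addd<d
AdAdAA
ddAddA
dddAAd
dddddd
dddddd
gen 26: dddddd
dddd^d
AdddAd
AdAdAA
ddAddA
dddAAd
dddddd
dddddd
gen 27: dddddd
ddddA>
AdddAd
AdAdAA
ddAddA
dddAAd
dddddd
dddddd
gen 28: dddddd
ddddAA
AdddAv
AdAdAA
ddAddA
dddAAd
dddddd
dddddd
gen 29: dddddd
ddddAA
Addd<A
AdAdAA
ddAddA
dddAAd
dddddd
dddddd
gen 30: dddddd
ddddAA
AddddA
AdAdvA
ddAddA
dddAAd
dddddd
dddddd
gen 31: dddddd
ddddAA
AddddA
AdAdd>
ddAddA
dddAAd
dddddd
dddddd
gen 32: dddddd
ddddAA
Adddd^
AdAddd
ddAddA
dddAAd
dddddd
dddddd
gen 33: dddddd
ddddAA
Addd<d
AdAddd
ddAddA
dddAAd
dddddd
dddddd
gen 34: dddddd
dddd^A
AdddAd
AdAddd
ddAddA
dddAAd
dddddd
dddddd
gen 35: dddddd
ddd<dA
AdddAd
AdAddd
ddAddA
dddAAd
dddddd
dddddd
gen 36: ddd^dd
dddAdA
AdddAd
AdAddd
ddAddA
dddAAd
dddddd
dddddd
gen 37: dddA>d
dddAdA
AdddAd
AdAddd
ddAddA
dddAAd
dddddd
dddddd
gen 38: dddAAd
dddAvA
AdddAd
AdAddd
ddAddA
dddAAd
dddddd
dddddd
gen 39: dddAAd
ddd<AA
AdddAd
AdAddd
ddAddA
dddAAd
dddddd
dddddd
gen 40: dddAAd
ddddAA
AddvAd
AdAddd
ddAddA
dddAAd
dddddd
dddddd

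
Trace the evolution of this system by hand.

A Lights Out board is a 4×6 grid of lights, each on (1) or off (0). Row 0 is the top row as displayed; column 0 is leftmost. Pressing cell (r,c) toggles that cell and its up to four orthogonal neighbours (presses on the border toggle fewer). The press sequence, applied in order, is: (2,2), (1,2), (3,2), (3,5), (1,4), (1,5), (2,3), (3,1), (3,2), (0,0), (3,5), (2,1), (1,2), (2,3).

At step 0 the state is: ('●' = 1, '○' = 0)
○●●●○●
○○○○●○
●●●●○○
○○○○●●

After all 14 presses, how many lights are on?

gen 0: ○●●●○●
○○○○●○
●●●●○○
○○○○●●
gen 1: ○●●●○●
○○●○●○
●○○○○○
○○●○●●
gen 2: ○●○●○●
○●○●●○
●○●○○○
○○●○●●
gen 3: ○●○●○●
○●○●●○
●○○○○○
○●○●●●
gen 4: ○●○●○●
○●○●●○
●○○○○●
○●○●○○
gen 5: ○●○●●●
○●○○○●
●○○○●●
○●○●○○
gen 6: ○●○●●○
○●○○●○
●○○○●○
○●○●○○
gen 7: ○●○●●○
○●○●●○
●○●●○○
○●○○○○
gen 8: ○●○●●○
○●○●●○
●●●●○○
●○●○○○
gen 9: ○●○●●○
○●○●●○
●●○●○○
●●○●○○
gen 10: ●○○●●○
●●○●●○
●●○●○○
●●○●○○
gen 11: ●○○●●○
●●○●●○
●●○●○●
●●○●●●
gen 12: ●○○●●○
●○○●●○
○○●●○●
●○○●●●
gen 13: ●○●●●○
●●●○●○
○○○●○●
●○○●●●
gen 14: ●○●●●○
●●●●●○
○○●○●●
●○○○●●

15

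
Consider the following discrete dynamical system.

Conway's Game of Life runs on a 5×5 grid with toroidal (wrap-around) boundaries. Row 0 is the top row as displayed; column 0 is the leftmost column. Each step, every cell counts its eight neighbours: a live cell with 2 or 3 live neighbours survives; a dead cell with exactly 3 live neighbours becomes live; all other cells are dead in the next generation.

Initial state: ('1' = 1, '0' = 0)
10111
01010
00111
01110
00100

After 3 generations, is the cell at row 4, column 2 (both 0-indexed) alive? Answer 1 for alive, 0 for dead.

1

[0] 10111
01010
00111
01110
00100
[1] 10001
01000
10001
01001
10000
[2] 11001
01000
01001
01001
01000
[3] 01100
01101
01100
01100
01101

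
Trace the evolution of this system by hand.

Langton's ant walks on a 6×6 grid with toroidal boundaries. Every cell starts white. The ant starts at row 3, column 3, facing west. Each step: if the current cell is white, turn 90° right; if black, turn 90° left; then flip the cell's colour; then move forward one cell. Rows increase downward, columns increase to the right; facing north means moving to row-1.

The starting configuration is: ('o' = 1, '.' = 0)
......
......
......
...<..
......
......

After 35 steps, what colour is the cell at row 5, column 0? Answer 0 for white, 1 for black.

1

gen 0: ......
......
......
...<..
......
......
gen 1: ......
......
...^..
...o..
......
......
gen 2: ......
......
...o>.
...o..
......
......
gen 3: ......
......
...oo.
...ov.
......
......
gen 4: ......
......
...oo.
...<o.
......
......
gen 5: ......
......
...oo.
....o.
...v..
......
gen 6: ......
......
...oo.
....o.
..<o..
......
gen 7: ......
......
...oo.
..^.o.
..oo..
......
gen 8: ......
......
...oo.
..o>o.
..oo..
......
gen 9: ......
......
...oo.
..ooo.
..ov..
......
gen 10: ......
......
...oo.
..ooo.
..o.>.
......
gen 11: ......
......
...oo.
..ooo.
..o.o.
....v.
gen 12: ......
......
...oo.
..ooo.
..o.o.
...<o.
gen 13: ......
......
...oo.
..ooo.
..o^o.
...oo.
gen 14: ......
......
...oo.
..ooo.
..oo>.
...oo.
gen 15: ......
......
...oo.
..oo^.
..oo..
...oo.
gen 16: ......
......
...oo.
..o<..
..oo..
...oo.
gen 17: ......
......
...oo.
..o...
..ov..
...oo.
gen 18: ......
......
...oo.
..o...
..o.>.
...oo.
gen 19: ......
......
...oo.
..o...
..o.o.
...ov.
gen 20: ......
......
...oo.
..o...
..o.o.
...o.>
gen 21: .....v
......
...oo.
..o...
..o.o.
...o.o
gen 22: ....<o
......
...oo.
..o...
..o.o.
...o.o
gen 23: ....oo
......
...oo.
..o...
..o.o.
...o^o
gen 24: ....oo
......
...oo.
..o...
..o.o.
...oo>
gen 25: ....oo
......
...oo.
..o...
..o.o^
...oo.
gen 26: ....oo
......
...oo.
..o...
>.o.oo
...oo.
gen 27: ....oo
......
...oo.
..o...
o.o.oo
v..oo.
gen 28: ....oo
......
...oo.
..o...
o.o.oo
o..oo<
gen 29: ....oo
......
...oo.
..o...
o.o.o^
o..ooo
gen 30: ....oo
......
...oo.
..o...
o.o.<.
o..ooo
gen 31: ....oo
......
...oo.
..o...
o.o...
o..ovo
gen 32: ....oo
......
...oo.
..o...
o.o...
o..o.>
gen 33: ....oo
......
...oo.
..o...
o.o..^
o..o..
gen 34: ....oo
......
...oo.
..o...
>.o..o
o..o..
gen 35: ....oo
......
...oo.
^.o...
..o..o
o..o..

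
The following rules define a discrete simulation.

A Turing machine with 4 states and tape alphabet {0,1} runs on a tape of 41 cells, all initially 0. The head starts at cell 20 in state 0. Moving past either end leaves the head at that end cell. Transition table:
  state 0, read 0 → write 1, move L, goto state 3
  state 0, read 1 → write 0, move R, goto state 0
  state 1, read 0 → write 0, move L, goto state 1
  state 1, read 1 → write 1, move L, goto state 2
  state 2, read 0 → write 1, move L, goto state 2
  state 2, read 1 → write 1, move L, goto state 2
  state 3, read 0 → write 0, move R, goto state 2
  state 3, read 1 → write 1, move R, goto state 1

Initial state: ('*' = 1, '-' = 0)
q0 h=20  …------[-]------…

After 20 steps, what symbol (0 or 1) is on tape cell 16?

1

k=0  q0 h=20  …------[-]------…
k=1  q3 h=19  …------[-]*-----…
k=2  q2 h=20  …------[*]------…
k=3  q2 h=19  …------[-]*-----…
k=4  q2 h=18  …------[-]**----…
k=5  q2 h=17  …------[-]***---…
k=6  q2 h=16  …------[-]****--…
k=7  q2 h=15  …------[-]*****-…
k=8  q2 h=14  …------[-]******…
k=9  q2 h=13  …------[-]******…
k=10  q2 h=12  …------[-]******…
k=11  q2 h=11  …------[-]******…
k=12  q2 h=10  …------[-]******…
k=13  q2 h= 9  …------[-]******…
k=14  q2 h= 8  …------[-]******…
k=15  q2 h= 7  …------[-]******…
k=16  q2 h= 6  |------[-]******…
k=17  q2 h= 5  |-----[-]******…
k=18  q2 h= 4  |----[-]******…
k=19  q2 h= 3  |---[-]******…
k=20  q2 h= 2  |--[-]******…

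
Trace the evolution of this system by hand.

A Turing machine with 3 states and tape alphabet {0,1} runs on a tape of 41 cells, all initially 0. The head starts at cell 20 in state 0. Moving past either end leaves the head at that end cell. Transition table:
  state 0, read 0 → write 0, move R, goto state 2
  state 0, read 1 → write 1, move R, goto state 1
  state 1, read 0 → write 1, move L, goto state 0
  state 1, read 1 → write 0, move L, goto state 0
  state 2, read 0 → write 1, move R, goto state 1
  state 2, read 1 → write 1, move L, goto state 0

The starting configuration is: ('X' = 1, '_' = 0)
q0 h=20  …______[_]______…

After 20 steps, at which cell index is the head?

22

gen 0: q0 h=20  …______[_]______…
gen 1: q2 h=21  …______[_]______…
gen 2: q1 h=22  …_____X[_]______…
gen 3: q0 h=21  …______[X]X_____…
gen 4: q1 h=22  …_____X[X]______…
gen 5: q0 h=21  …______[X]______…
gen 6: q1 h=22  …_____X[_]______…
gen 7: q0 h=21  …______[X]X_____…
gen 8: q1 h=22  …_____X[X]______…
gen 9: q0 h=21  …______[X]______…
gen 10: q1 h=22  …_____X[_]______…
gen 11: q0 h=21  …______[X]X_____…
gen 12: q1 h=22  …_____X[X]______…
gen 13: q0 h=21  …______[X]______…
gen 14: q1 h=22  …_____X[_]______…
gen 15: q0 h=21  …______[X]X_____…
gen 16: q1 h=22  …_____X[X]______…
gen 17: q0 h=21  …______[X]______…
gen 18: q1 h=22  …_____X[_]______…
gen 19: q0 h=21  …______[X]X_____…
gen 20: q1 h=22  …_____X[X]______…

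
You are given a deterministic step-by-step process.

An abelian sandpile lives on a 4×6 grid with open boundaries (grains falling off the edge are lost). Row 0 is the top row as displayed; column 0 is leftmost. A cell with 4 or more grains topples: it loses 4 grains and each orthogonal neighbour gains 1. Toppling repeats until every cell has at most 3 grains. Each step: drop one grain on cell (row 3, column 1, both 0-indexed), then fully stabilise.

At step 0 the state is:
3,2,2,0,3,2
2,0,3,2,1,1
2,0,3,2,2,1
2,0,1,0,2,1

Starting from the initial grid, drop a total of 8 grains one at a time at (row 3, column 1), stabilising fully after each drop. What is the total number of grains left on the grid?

41

step 0: 3,2,2,0,3,2
2,0,3,2,1,1
2,0,3,2,2,1
2,0,1,0,2,1
step 1: 3,2,2,0,3,2
2,0,3,2,1,1
2,0,3,2,2,1
2,1,1,0,2,1
step 2: 3,2,2,0,3,2
2,0,3,2,1,1
2,0,3,2,2,1
2,2,1,0,2,1
step 3: 3,2,2,0,3,2
2,0,3,2,1,1
2,0,3,2,2,1
2,3,1,0,2,1
step 4: 3,2,2,0,3,2
2,0,3,2,1,1
2,1,3,2,2,1
3,0,2,0,2,1
step 5: 3,2,2,0,3,2
2,0,3,2,1,1
2,1,3,2,2,1
3,1,2,0,2,1
step 6: 3,2,2,0,3,2
2,0,3,2,1,1
2,1,3,2,2,1
3,2,2,0,2,1
step 7: 3,2,2,0,3,2
2,0,3,2,1,1
2,1,3,2,2,1
3,3,2,0,2,1
step 8: 3,2,2,0,3,2
2,0,3,2,1,1
3,2,3,2,2,1
0,1,3,0,2,1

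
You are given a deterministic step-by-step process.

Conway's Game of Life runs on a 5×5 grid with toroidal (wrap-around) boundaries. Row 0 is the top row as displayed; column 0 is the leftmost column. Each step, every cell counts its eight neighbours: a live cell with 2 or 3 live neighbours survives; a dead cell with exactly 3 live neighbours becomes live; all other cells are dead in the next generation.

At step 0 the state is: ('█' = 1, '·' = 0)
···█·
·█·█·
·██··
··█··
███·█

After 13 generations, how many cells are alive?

0) ···█·
·█·█·
·██··
··█··
███·█
1) ···█·
·█·█·
·█·█·
·····
███·█
2) ···█·
···██
·····
···██
█████
3) ·█···
···██
·····
·█···
██···
4) ·██·█
·····
·····
██···
███··
5) ··██·
·····
·····
█·█··
···██
6) ··███
·····
·····
···██
·█··█
7) █·███
···█·
·····
█··██
·····
8) ··███
··██·
···█·
····█
·██··
9) ····█
·····
··███
··██·
███·█
10) ·█·██
····█
··█·█
·····
███·█
11) ·█···
··█·█
···█·
··█·█
·██·█
12) ·█···
··██·
··█·█
███·█
·██··
13) ·█·█·
·███·
····█
····█
···█·

8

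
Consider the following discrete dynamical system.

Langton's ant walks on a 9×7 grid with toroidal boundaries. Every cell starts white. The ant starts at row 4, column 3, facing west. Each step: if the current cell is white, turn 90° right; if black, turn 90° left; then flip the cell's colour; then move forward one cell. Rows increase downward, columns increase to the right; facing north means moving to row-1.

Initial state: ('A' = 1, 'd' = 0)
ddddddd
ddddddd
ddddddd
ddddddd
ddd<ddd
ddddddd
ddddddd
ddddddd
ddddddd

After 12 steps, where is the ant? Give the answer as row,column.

6,3

step 0: ddddddd
ddddddd
ddddddd
ddddddd
ddd<ddd
ddddddd
ddddddd
ddddddd
ddddddd
step 1: ddddddd
ddddddd
ddddddd
ddd^ddd
dddAddd
ddddddd
ddddddd
ddddddd
ddddddd
step 2: ddddddd
ddddddd
ddddddd
dddA>dd
dddAddd
ddddddd
ddddddd
ddddddd
ddddddd
step 3: ddddddd
ddddddd
ddddddd
dddAAdd
dddAvdd
ddddddd
ddddddd
ddddddd
ddddddd
step 4: ddddddd
ddddddd
ddddddd
dddAAdd
ddd<Add
ddddddd
ddddddd
ddddddd
ddddddd
step 5: ddddddd
ddddddd
ddddddd
dddAAdd
ddddAdd
dddvddd
ddddddd
ddddddd
ddddddd
step 6: ddddddd
ddddddd
ddddddd
dddAAdd
ddddAdd
dd<Addd
ddddddd
ddddddd
ddddddd
step 7: ddddddd
ddddddd
ddddddd
dddAAdd
dd^dAdd
ddAAddd
ddddddd
ddddddd
ddddddd
step 8: ddddddd
ddddddd
ddddddd
dddAAdd
ddA>Add
ddAAddd
ddddddd
ddddddd
ddddddd
step 9: ddddddd
ddddddd
ddddddd
dddAAdd
ddAAAdd
ddAvddd
ddddddd
ddddddd
ddddddd
step 10: ddddddd
ddddddd
ddddddd
dddAAdd
ddAAAdd
ddAd>dd
ddddddd
ddddddd
ddddddd
step 11: ddddddd
ddddddd
ddddddd
dddAAdd
ddAAAdd
ddAdAdd
ddddvdd
ddddddd
ddddddd
step 12: ddddddd
ddddddd
ddddddd
dddAAdd
ddAAAdd
ddAdAdd
ddd<Add
ddddddd
ddddddd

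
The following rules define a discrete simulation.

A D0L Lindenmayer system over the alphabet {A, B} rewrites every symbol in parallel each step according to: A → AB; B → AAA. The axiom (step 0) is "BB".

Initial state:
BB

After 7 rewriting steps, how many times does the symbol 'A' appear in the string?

t=0: BB
t=1: AAAAAA
t=2: ABABABABABAB
t=3: ABAAAABAAAABAAAABAAAABAAAABAAA
t=4: ABAAAABABABABAAAABABABABAAAABABABABAAAABABABABAAAABABABABAAAABABAB
t=5: ABAAAABABABABAAAABAAAABAAAABAAAABABABABAAAABAAAABAAAABAAAA…AABAAAABAAAABABABABAAAABAAAABAAAABAAAABABABABAAAABAAAABAAA  (len 156)
t=6: ABAAAABABABABAAAABAAAABAAAABAAAABABABABAAAABABABABAAAABABA…BAAAABABABABAAAABAAAABAAAABAAAABABABABAAAABABABABAAAABABAB  (len 354)
t=7: ABAAAABABABABAAAABAAAABAAAABAAAABABABABAAAABABABABAAAABABA…AABAAAABAAAABABABABAAAABAAAABAAAABAAAABABABABAAAABAAAABAAA  (len 822)

582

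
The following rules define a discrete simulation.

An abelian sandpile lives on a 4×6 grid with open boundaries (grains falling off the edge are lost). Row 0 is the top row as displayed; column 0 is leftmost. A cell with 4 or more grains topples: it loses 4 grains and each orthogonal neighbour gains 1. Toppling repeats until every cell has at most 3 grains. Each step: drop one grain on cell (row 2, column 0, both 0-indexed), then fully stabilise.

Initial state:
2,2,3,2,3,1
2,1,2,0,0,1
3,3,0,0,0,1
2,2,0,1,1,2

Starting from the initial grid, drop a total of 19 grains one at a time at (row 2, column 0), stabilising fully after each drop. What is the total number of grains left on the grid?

34

[0] 2,2,3,2,3,1
2,1,2,0,0,1
3,3,0,0,0,1
2,2,0,1,1,2
[1] 2,2,3,2,3,1
3,2,2,0,0,1
1,0,1,0,0,1
3,3,0,1,1,2
[2] 2,2,3,2,3,1
3,2,2,0,0,1
2,0,1,0,0,1
3,3,0,1,1,2
[3] 2,2,3,2,3,1
3,2,2,0,0,1
3,0,1,0,0,1
3,3,0,1,1,2
[4] 3,2,3,2,3,1
0,3,2,0,0,1
2,2,1,0,0,1
1,0,1,1,1,2
[5] 3,2,3,2,3,1
0,3,2,0,0,1
3,2,1,0,0,1
1,0,1,1,1,2
[6] 3,2,3,2,3,1
1,3,2,0,0,1
0,3,1,0,0,1
2,0,1,1,1,2
[7] 3,2,3,2,3,1
1,3,2,0,0,1
1,3,1,0,0,1
2,0,1,1,1,2
[8] 3,2,3,2,3,1
1,3,2,0,0,1
2,3,1,0,0,1
2,0,1,1,1,2
[9] 3,2,3,2,3,1
1,3,2,0,0,1
3,3,1,0,0,1
2,0,1,1,1,2
[10] 3,3,3,2,3,1
3,0,3,0,0,1
1,1,2,0,0,1
3,1,1,1,1,2
[11] 3,3,3,2,3,1
3,0,3,0,0,1
2,1,2,0,0,1
3,1,1,1,1,2
[12] 3,3,3,2,3,1
3,0,3,0,0,1
3,1,2,0,0,1
3,1,1,1,1,2
[13] 1,1,1,3,3,1
1,3,0,1,0,1
2,2,3,0,0,1
0,2,1,1,1,2
[14] 1,1,1,3,3,1
1,3,0,1,0,1
3,2,3,0,0,1
0,2,1,1,1,2
[15] 1,1,1,3,3,1
2,3,0,1,0,1
0,3,3,0,0,1
1,2,1,1,1,2
[16] 1,1,1,3,3,1
2,3,0,1,0,1
1,3,3,0,0,1
1,2,1,1,1,2
[17] 1,1,1,3,3,1
2,3,0,1,0,1
2,3,3,0,0,1
1,2,1,1,1,2
[18] 1,1,1,3,3,1
2,3,0,1,0,1
3,3,3,0,0,1
1,2,1,1,1,2
[19] 2,2,1,3,3,1
0,1,2,1,0,1
2,2,0,1,0,1
2,3,2,1,1,2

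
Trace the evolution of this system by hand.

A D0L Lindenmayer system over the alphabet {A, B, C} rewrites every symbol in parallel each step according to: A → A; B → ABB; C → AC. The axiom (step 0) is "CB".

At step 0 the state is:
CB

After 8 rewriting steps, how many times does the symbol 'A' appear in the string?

k=0  CB
k=1  ACABB
k=2  AACAABBABB
k=3  AAACAAABBABBAABBABB
k=4  AAAACAAAABBABBAABBABBAAABBABBAABBABB
k=5  AAAAACAAAAABBABBAABBABBAAABBABBAABBABBAAAABBABBAABBABBAAABBABBAABBABB
k=6  AAAAAACAAAAAABBABBAABBABBAAABBABBAABBABBAAAABBABBAABBABBAA…BBABBAABBABBAAABBABBAABBABBAAAABBABBAABBABBAAABBABBAABBABB  (len 134)
k=7  AAAAAAACAAAAAAABBABBAABBABBAAABBABBAABBABBAAAABBABBAABBABB…BBABBAABBABBAAABBABBAABBABBAAAABBABBAABBABBAAABBABBAABBABB  (len 263)
k=8  AAAAAAAACAAAAAAAABBABBAABBABBAAABBABBAABBABBAAAABBABBAABBA…BBABBAABBABBAAABBABBAABBABBAAAABBABBAABBABBAAABBABBAABBABB  (len 520)

263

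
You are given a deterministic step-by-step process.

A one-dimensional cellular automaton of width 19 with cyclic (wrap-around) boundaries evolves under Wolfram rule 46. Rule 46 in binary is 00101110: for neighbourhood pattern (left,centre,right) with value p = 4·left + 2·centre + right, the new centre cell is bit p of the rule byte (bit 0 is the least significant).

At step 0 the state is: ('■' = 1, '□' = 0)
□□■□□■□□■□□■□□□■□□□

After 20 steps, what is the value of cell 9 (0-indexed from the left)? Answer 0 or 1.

0

t=0: □□■□□■□□■□□■□□□■□□□
t=1: □■■□■■□■■□■■□□■■□□□
t=2: ■■□■■□■■□■■□□■■□□□□
t=3: ■□■■□■■□■■□□■■□□□□■
t=4: □■■□■■□■■□□■■□□□□■■
t=5: ■■□■■□■■□□■■□□□□■■□
t=6: ■□■■□■■□□■■□□□□■■□■
t=7: □■■□■■□□■■□□□□■■□■■
t=8: ■■□■■□□■■□□□□■■□■■□
t=9: ■□■■□□■■□□□□■■□■■□■
t=10: □■■□□■■□□□□■■□■■□■■
t=11: ■■□□■■□□□□■■□■■□■■□
t=12: ■□□■■□□□□■■□■■□■■□■
t=13: □□■■□□□□■■□■■□■■□■■
t=14: □■■□□□□■■□■■□■■□■■□
t=15: ■■□□□□■■□■■□■■□■■□□
t=16: ■□□□□■■□■■□■■□■■□□■
t=17: □□□□■■□■■□■■□■■□□■■
t=18: □□□■■□■■□■■□■■□□■■□
t=19: □□■■□■■□■■□■■□□■■□□
t=20: □■■□■■□■■□■■□□■■□□□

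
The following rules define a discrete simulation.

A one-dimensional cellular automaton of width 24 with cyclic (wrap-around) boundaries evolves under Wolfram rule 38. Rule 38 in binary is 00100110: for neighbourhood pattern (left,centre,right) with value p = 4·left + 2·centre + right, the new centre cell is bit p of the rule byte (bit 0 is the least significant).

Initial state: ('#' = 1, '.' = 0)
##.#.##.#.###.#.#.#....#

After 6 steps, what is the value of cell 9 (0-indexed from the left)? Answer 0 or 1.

0

k=0  ##.#.##.#.###.#.#.#....#
k=1  ..###..###...######...#.
k=2  .#....#.....#........##.
k=3  ##...##....##.......#...
k=4  ....#.....#........##..#
k=5  ...##....##.......#...##
k=6  ..#.....#........##..#..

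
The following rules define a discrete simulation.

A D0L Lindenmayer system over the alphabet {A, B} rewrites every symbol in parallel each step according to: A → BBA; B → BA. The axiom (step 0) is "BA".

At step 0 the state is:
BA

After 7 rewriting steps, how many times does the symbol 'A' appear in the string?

408

0) BA
1) BABBA
2) BABBABABABBA
3) BABBABABABBABABBABABBABABABBA
4) BABBABABABBABABBABABBABABABBABABBABABABBABABBABABABBABABBABABBABABABBA
5) BABBABABABBABABBABABBABABABBABABBABABABBABABBABABABBABABBA…BABBABABBABABABBABABBABABABBABABBABABABBABABBABABBABABABBA  (len 169)
6) BABBABABABBABABBABABBABABABBABABBABABABBABABBABABABBABABBA…BABBABABBABABABBABABBABABABBABABBABABABBABABBABABBABABABBA  (len 408)
7) BABBABABABBABABBABABBABABABBABABBABABABBABABBABABABBABABBA…BABBABABBABABABBABABBABABABBABABBABABABBABABBABABBABABABBA  (len 985)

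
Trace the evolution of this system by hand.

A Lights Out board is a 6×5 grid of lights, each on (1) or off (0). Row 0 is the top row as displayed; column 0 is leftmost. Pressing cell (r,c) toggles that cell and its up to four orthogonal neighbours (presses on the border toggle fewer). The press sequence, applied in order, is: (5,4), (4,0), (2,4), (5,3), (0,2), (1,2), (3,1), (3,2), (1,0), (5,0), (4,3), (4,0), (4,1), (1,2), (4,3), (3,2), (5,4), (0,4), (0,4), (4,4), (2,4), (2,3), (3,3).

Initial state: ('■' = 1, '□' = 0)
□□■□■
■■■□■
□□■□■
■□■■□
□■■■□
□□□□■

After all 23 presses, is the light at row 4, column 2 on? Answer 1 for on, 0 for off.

[0] □□■□■
■■■□■
□□■□■
■□■■□
□■■■□
□□□□■
[1] □□■□■
■■■□■
□□■□■
■□■■□
□■■■■
□□□■□
[2] □□■□■
■■■□■
□□■□■
□□■■□
■□■■■
■□□■□
[3] □□■□■
■■■□□
□□■■□
□□■■■
■□■■■
■□□■□
[4] □□■□■
■■■□□
□□■■□
□□■■■
■□■□■
■□■□■
[5] □■□■■
■■□□□
□□■■□
□□■■■
■□■□■
■□■□■
[6] □■■■■
■□■■□
□□□■□
□□■■■
■□■□■
■□■□■
[7] □■■■■
■□■■□
□■□■□
■■□■■
■■■□■
■□■□■
[8] □■■■■
■□■■□
□■■■□
■□■□■
■■□□■
■□■□■
[9] ■■■■■
□■■■□
■■■■□
■□■□■
■■□□■
■□■□■
[10] ■■■■■
□■■■□
■■■■□
■□■□■
□■□□■
□■■□■
[11] ■■■■■
□■■■□
■■■■□
■□■■■
□■■■□
□■■■■
[12] ■■■■■
□■■■□
■■■■□
□□■■■
■□■■□
■■■■■
[13] ■■■■■
□■■■□
■■■■□
□■■■■
□■□■□
■□■■■
[14] ■■□■■
□□□□□
■■□■□
□■■■■
□■□■□
■□■■■
[15] ■■□■■
□□□□□
■■□■□
□■■□■
□■■□■
■□■□■
[16] ■■□■■
□□□□□
■■■■□
□□□■■
□■□□■
■□■□■
[17] ■■□■■
□□□□□
■■■■□
□□□■■
□■□□□
■□■■□
[18] ■■□□□
□□□□■
■■■■□
□□□■■
□■□□□
■□■■□
[19] ■■□■■
□□□□□
■■■■□
□□□■■
□■□□□
■□■■□
[20] ■■□■■
□□□□□
■■■■□
□□□■□
□■□■■
■□■■■
[21] ■■□■■
□□□□■
■■■□■
□□□■■
□■□■■
■□■■■
[22] ■■□■■
□□□■■
■■□■□
□□□□■
□■□■■
■□■■■
[23] ■■□■■
□□□■■
■■□□□
□□■■□
□■□□■
■□■■■

0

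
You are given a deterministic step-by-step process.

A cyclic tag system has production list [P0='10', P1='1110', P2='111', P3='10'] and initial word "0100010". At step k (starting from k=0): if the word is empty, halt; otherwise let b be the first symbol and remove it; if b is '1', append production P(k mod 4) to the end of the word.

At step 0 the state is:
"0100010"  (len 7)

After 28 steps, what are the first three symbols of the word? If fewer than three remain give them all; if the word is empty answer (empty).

0) "0100010"  (len 7)
1) "100010"  (len 6)
2) "000101110"  (len 9)
3) "00101110"  (len 8)
4) "0101110"  (len 7)
5) "101110"  (len 6)
6) "011101110"  (len 9)
7) "11101110"  (len 8)
8) "110111010"  (len 9)
9) "1011101010"  (len 10)
10) "0111010101110"  (len 13)
11) "111010101110"  (len 12)
12) "1101010111010"  (len 13)
13) "10101011101010"  (len 14)
14) "01010111010101110"  (len 17)
15) "1010111010101110"  (len 16)
16) "01011101010111010"  (len 17)
17) "1011101010111010"  (len 16)
18) "0111010101110101110"  (len 19)
19) "111010101110101110"  (len 18)
20) "1101010111010111010"  (len 19)
21) "10101011101011101010"  (len 20)
22) "01010111010111010101110"  (len 23)
23) "1010111010111010101110"  (len 22)
24) "01011101011101010111010"  (len 23)
25) "1011101011101010111010"  (len 22)
26) "0111010111010101110101110"  (len 25)
27) "111010111010101110101110"  (len 24)
28) "1101011101010111010111010"  (len 25)

110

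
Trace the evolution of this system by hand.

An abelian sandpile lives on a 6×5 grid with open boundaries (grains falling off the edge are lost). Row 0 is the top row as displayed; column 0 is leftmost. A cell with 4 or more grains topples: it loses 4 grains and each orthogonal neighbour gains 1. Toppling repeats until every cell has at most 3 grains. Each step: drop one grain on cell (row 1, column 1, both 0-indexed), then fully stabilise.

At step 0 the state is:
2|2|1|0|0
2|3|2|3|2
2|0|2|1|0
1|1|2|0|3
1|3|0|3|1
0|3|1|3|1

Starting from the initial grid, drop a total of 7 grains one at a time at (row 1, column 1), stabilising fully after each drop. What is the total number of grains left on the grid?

48

gen 0: 2|2|1|0|0
2|3|2|3|2
2|0|2|1|0
1|1|2|0|3
1|3|0|3|1
0|3|1|3|1
gen 1: 2|3|1|0|0
3|0|3|3|2
2|1|2|1|0
1|1|2|0|3
1|3|0|3|1
0|3|1|3|1
gen 2: 2|3|1|0|0
3|1|3|3|2
2|1|2|1|0
1|1|2|0|3
1|3|0|3|1
0|3|1|3|1
gen 3: 2|3|1|0|0
3|2|3|3|2
2|1|2|1|0
1|1|2|0|3
1|3|0|3|1
0|3|1|3|1
gen 4: 2|3|1|0|0
3|3|3|3|2
2|1|2|1|0
1|1|2|0|3
1|3|0|3|1
0|3|1|3|1
gen 5: 0|1|3|1|0
1|3|1|0|3
3|2|3|2|0
1|1|2|0|3
1|3|0|3|1
0|3|1|3|1
gen 6: 0|2|3|1|0
2|0|2|0|3
3|3|3|2|0
1|1|2|0|3
1|3|0|3|1
0|3|1|3|1
gen 7: 0|2|3|1|0
2|1|2|0|3
3|3|3|2|0
1|1|2|0|3
1|3|0|3|1
0|3|1|3|1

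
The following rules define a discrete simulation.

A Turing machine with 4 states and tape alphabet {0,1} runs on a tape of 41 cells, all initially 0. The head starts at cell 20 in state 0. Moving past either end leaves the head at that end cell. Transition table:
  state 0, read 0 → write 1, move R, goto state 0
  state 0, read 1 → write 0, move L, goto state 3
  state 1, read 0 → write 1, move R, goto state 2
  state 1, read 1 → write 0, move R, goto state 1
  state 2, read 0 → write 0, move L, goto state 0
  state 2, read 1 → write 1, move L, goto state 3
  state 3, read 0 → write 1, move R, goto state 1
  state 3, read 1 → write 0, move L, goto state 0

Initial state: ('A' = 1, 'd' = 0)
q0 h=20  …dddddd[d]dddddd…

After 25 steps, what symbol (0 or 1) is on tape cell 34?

1

t=0: q0 h=20  …dddddd[d]dddddd…
t=1: q0 h=21  …dddddA[d]dddddd…
t=2: q0 h=22  …ddddAA[d]dddddd…
t=3: q0 h=23  …dddAAA[d]dddddd…
t=4: q0 h=24  …ddAAAA[d]dddddd…
t=5: q0 h=25  …dAAAAA[d]dddddd…
t=6: q0 h=26  …AAAAAA[d]dddddd…
t=7: q0 h=27  …AAAAAA[d]dddddd…
t=8: q0 h=28  …AAAAAA[d]dddddd…
t=9: q0 h=29  …AAAAAA[d]dddddd…
t=10: q0 h=30  …AAAAAA[d]dddddd…
t=11: q0 h=31  …AAAAAA[d]dddddd…
t=12: q0 h=32  …AAAAAA[d]dddddd…
t=13: q0 h=33  …AAAAAA[d]dddddd…
t=14: q0 h=34  …AAAAAA[d]dddddd|
t=15: q0 h=35  …AAAAAA[d]ddddd|
t=16: q0 h=36  …AAAAAA[d]dddd|
t=17: q0 h=37  …AAAAAA[d]ddd|
t=18: q0 h=38  …AAAAAA[d]dd|
t=19: q0 h=39  …AAAAAA[d]d|
t=20: q0 h=40  …AAAAAA[d]|
t=21: q0 h=40  …AAAAAA[A]|
t=22: q3 h=39  …AAAAAA[A]d|
t=23: q0 h=38  …AAAAAA[A]dd|
t=24: q3 h=37  …AAAAAA[A]ddd|
t=25: q0 h=36  …AAAAAA[A]dddd|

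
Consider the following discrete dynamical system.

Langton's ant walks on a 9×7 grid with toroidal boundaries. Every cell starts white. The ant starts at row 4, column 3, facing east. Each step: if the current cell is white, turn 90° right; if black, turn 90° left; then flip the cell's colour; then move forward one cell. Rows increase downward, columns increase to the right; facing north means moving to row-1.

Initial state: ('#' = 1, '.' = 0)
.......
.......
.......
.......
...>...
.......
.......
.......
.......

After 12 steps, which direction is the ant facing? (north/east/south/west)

gen 0: .......
.......
.......
.......
...>...
.......
.......
.......
.......
gen 1: .......
.......
.......
.......
...#...
...v...
.......
.......
.......
gen 2: .......
.......
.......
.......
...#...
..<#...
.......
.......
.......
gen 3: .......
.......
.......
.......
..^#...
..##...
.......
.......
.......
gen 4: .......
.......
.......
.......
..#>...
..##...
.......
.......
.......
gen 5: .......
.......
.......
...^...
..#....
..##...
.......
.......
.......
gen 6: .......
.......
.......
...#>..
..#....
..##...
.......
.......
.......
gen 7: .......
.......
.......
...##..
..#.v..
..##...
.......
.......
.......
gen 8: .......
.......
.......
...##..
..#<#..
..##...
.......
.......
.......
gen 9: .......
.......
.......
...^#..
..###..
..##...
.......
.......
.......
gen 10: .......
.......
.......
..<.#..
..###..
..##...
.......
.......
.......
gen 11: .......
.......
..^....
..#.#..
..###..
..##...
.......
.......
.......
gen 12: .......
.......
..#>...
..#.#..
..###..
..##...
.......
.......
.......

east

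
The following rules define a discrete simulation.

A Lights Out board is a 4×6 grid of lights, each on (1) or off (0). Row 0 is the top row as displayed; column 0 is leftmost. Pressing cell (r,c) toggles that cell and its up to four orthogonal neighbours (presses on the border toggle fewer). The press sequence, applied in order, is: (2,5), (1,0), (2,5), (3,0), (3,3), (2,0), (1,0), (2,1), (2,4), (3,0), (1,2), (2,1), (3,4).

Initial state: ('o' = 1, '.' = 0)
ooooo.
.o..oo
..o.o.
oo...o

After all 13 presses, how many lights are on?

15

gen 0: ooooo.
.o..oo
..o.o.
oo...o
gen 1: ooooo.
.o..o.
..o..o
oo....
gen 2: .oooo.
o...o.
o.o..o
oo....
gen 3: .oooo.
o...oo
o.o.o.
oo...o
gen 4: .oooo.
o...oo
..o.o.
.....o
gen 5: .oooo.
o...oo
..ooo.
..oooo
gen 6: .oooo.
....oo
ooooo.
o.oooo
gen 7: ooooo.
oo..oo
.oooo.
o.oooo
gen 8: ooooo.
o...oo
o..oo.
oooooo
gen 9: ooooo.
o....o
o....o
oooo.o
gen 10: ooooo.
o....o
.....o
..oo.o
gen 11: oo.oo.
oooo.o
..o..o
..oo.o
gen 12: oo.oo.
o.oo.o
oo...o
.ooo.o
gen 13: oo.oo.
o.oo.o
oo..oo
.oo.o.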